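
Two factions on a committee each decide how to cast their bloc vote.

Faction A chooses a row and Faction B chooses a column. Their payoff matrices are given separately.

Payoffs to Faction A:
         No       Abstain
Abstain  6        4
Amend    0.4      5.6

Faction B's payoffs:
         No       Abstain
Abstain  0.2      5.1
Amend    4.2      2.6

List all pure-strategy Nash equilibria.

For each strategy profile, look for a profitable unilateral deviation.
(Abstain, No): Faction B can switch to Abstain (0.2 → 5.1). Not NE.
(Abstain, Abstain): Faction A can switch to Amend (4 → 5.6). Not NE.
(Amend, No): Faction A can switch to Abstain (0.4 → 6). Not NE.
(Amend, Abstain): Faction B can switch to No (2.6 → 4.2). Not NE.

none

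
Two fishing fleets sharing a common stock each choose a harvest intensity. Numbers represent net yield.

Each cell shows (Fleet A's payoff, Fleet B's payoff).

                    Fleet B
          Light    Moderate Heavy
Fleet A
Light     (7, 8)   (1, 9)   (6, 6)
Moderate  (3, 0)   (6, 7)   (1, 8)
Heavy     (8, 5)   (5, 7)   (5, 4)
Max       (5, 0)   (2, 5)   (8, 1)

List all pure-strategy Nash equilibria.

none

(Light, Light): Fleet A can switch to Heavy (7 → 8). Not NE.
(Light, Moderate): Fleet A can switch to Moderate (1 → 6). Not NE.
(Light, Heavy): Fleet A can switch to Max (6 → 8). Not NE.
(Moderate, Light): Fleet A can switch to Light (3 → 7). Not NE.
(Moderate, Moderate): Fleet B can switch to Heavy (7 → 8). Not NE.
(Moderate, Heavy): Fleet A can switch to Light (1 → 6). Not NE.
(Heavy, Light): Fleet B can switch to Moderate (5 → 7). Not NE.
(Heavy, Moderate): Fleet A can switch to Moderate (5 → 6). Not NE.
(Heavy, Heavy): Fleet A can switch to Light (5 → 6). Not NE.
(Max, Light): Fleet A can switch to Light (5 → 7). Not NE.
(Max, Moderate): Fleet A can switch to Moderate (2 → 6). Not NE.
(Max, Heavy): Fleet B can switch to Moderate (1 → 5). Not NE.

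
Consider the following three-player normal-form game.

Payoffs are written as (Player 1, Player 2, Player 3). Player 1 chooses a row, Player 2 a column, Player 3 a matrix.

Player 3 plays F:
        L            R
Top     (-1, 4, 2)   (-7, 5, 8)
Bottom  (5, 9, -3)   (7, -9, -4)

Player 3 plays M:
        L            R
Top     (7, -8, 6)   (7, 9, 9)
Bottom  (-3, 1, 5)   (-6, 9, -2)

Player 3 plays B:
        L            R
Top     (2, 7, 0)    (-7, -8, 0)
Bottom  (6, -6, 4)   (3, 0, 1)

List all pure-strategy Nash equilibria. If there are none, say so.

(Top, L, F): Player 1 can switch to Bottom (-1 → 5). Not NE.
(Top, L, M): Player 2 can switch to R (-8 → 9). Not NE.
(Top, L, B): Player 1 can switch to Bottom (2 → 6). Not NE.
(Top, R, F): Player 1 can switch to Bottom (-7 → 7). Not NE.
(Top, R, M): Player 1 gets 7, best alternative -6; Player 2 gets 9, best alternative -8; Player 3 gets 9, best alternative 8. No profitable deviation — NE.
(Top, R, B): Player 1 can switch to Bottom (-7 → 3). Not NE.
(Bottom, L, F): Player 3 can switch to M (-3 → 5). Not NE.
(Bottom, L, M): Player 1 can switch to Top (-3 → 7). Not NE.
(Bottom, L, B): Player 2 can switch to R (-6 → 0). Not NE.
(Bottom, R, F): Player 2 can switch to L (-9 → 9). Not NE.
(Bottom, R, M): Player 1 can switch to Top (-6 → 7). Not NE.
(Bottom, R, B): Player 1 gets 3, best alternative -7; Player 2 gets 0, best alternative -6; Player 3 gets 1, best alternative -2. No profitable deviation — NE.

Pure-strategy Nash equilibria: (Top, R, M), (Bottom, R, B)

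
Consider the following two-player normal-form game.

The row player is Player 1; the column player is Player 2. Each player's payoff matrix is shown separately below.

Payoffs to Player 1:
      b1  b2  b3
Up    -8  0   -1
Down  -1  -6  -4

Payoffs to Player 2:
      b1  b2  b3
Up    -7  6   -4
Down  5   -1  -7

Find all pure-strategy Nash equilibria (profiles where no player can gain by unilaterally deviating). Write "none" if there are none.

Player 1 against b1: payoffs -8, -1 → best response Down.
Player 1 against b2: payoffs 0, -6 → best response Up.
Player 1 against b3: payoffs -1, -4 → best response Up.
Player 2 against Up: payoffs -7, 6, -4 → best response b2.
Player 2 against Down: payoffs 5, -1, -7 → best response b1.
Mutual best responses: (Up, b2); (Down, b1).

(Up, b2) and (Down, b1)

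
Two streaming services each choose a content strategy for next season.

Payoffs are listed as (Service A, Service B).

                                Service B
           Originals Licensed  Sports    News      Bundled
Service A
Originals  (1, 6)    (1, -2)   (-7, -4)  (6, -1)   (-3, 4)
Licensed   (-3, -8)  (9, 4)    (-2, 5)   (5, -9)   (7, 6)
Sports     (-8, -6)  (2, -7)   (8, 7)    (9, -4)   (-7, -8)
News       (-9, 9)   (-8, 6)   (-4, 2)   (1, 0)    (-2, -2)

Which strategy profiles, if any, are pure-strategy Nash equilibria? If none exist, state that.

For each player, find the best response to each opponent profile; mutual best responses are the pure NE.
Service A against Originals: payoffs 1, -3, -8, -9 → best response Originals.
Service A against Licensed: payoffs 1, 9, 2, -8 → best response Licensed.
Service A against Sports: payoffs -7, -2, 8, -4 → best response Sports.
Service A against News: payoffs 6, 5, 9, 1 → best response Sports.
Service A against Bundled: payoffs -3, 7, -7, -2 → best response Licensed.
Service B against Originals: payoffs 6, -2, -4, -1, 4 → best response Originals.
Service B against Licensed: payoffs -8, 4, 5, -9, 6 → best response Bundled.
Service B against Sports: payoffs -6, -7, 7, -4, -8 → best response Sports.
Service B against News: payoffs 9, 6, 2, 0, -2 → best response Originals.
Mutual best responses: (Originals, Originals); (Licensed, Bundled); (Sports, Sports).

(Originals, Originals), (Licensed, Bundled), (Sports, Sports)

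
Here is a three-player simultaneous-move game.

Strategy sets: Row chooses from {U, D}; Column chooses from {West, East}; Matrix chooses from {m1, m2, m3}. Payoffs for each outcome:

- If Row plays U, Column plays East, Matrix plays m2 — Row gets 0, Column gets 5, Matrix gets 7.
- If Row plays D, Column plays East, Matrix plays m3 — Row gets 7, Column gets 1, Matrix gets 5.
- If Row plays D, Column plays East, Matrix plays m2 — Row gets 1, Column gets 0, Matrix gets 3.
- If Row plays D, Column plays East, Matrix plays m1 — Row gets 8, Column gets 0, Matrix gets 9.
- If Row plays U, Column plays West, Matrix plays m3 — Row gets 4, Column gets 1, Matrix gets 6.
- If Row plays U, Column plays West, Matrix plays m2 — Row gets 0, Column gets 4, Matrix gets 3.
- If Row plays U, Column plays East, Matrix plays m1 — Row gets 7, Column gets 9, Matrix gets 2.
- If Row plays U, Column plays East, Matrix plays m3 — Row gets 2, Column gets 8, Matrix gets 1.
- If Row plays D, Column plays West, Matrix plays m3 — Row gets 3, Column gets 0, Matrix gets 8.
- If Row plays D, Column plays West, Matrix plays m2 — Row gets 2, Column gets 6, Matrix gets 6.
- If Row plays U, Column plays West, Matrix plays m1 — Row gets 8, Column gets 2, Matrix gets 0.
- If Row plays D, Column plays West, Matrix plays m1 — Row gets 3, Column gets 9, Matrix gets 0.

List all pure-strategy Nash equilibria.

none

Row against (West, m1): payoffs 8, 3 → best response U.
Row against (West, m2): payoffs 0, 2 → best response D.
Row against (West, m3): payoffs 4, 3 → best response U.
Row against (East, m1): payoffs 7, 8 → best response D.
Row against (East, m2): payoffs 0, 1 → best response D.
Row against (East, m3): payoffs 2, 7 → best response D.
Column against (U, m1): payoffs 2, 9 → best response East.
Column against (U, m2): payoffs 4, 5 → best response East.
Column against (U, m3): payoffs 1, 8 → best response East.
Column against (D, m1): payoffs 9, 0 → best response West.
Column against (D, m2): payoffs 6, 0 → best response West.
Column against (D, m3): payoffs 0, 1 → best response East.
Matrix against (U, West): payoffs 0, 3, 6 → best response m3.
Matrix against (U, East): payoffs 2, 7, 1 → best response m2.
Matrix against (D, West): payoffs 0, 6, 8 → best response m3.
Matrix against (D, East): payoffs 9, 3, 5 → best response m1.
No profile is a mutual best response for all players.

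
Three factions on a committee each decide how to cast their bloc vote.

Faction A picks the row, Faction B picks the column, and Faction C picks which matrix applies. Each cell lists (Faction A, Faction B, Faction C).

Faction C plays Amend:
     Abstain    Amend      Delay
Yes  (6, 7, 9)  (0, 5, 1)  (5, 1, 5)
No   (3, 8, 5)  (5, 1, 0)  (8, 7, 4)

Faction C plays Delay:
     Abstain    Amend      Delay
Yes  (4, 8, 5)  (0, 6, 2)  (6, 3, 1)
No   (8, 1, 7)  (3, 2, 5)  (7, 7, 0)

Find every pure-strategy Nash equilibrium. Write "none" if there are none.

The unique pure-strategy Nash equilibrium is (Yes, Abstain, Amend).

For each strategy profile, look for a profitable unilateral deviation.
(Yes, Abstain, Amend): Faction A gets 6, best alternative 3; Faction B gets 7, best alternative 5; Faction C gets 9, best alternative 5. No profitable deviation — NE.
(Yes, Abstain, Delay): Faction A can switch to No (4 → 8). Not NE.
(Yes, Amend, Amend): Faction A can switch to No (0 → 5). Not NE.
(Yes, Amend, Delay): Faction A can switch to No (0 → 3). Not NE.
(Yes, Delay, Amend): Faction A can switch to No (5 → 8). Not NE.
(Yes, Delay, Delay): Faction A can switch to No (6 → 7). Not NE.
(No, Abstain, Amend): Faction A can switch to Yes (3 → 6). Not NE.
(No, Abstain, Delay): Faction B can switch to Amend (1 → 2). Not NE.
(No, Amend, Amend): Faction B can switch to Abstain (1 → 8). Not NE.
(The remaining 3 profiles each have a profitable deviation by the same check.)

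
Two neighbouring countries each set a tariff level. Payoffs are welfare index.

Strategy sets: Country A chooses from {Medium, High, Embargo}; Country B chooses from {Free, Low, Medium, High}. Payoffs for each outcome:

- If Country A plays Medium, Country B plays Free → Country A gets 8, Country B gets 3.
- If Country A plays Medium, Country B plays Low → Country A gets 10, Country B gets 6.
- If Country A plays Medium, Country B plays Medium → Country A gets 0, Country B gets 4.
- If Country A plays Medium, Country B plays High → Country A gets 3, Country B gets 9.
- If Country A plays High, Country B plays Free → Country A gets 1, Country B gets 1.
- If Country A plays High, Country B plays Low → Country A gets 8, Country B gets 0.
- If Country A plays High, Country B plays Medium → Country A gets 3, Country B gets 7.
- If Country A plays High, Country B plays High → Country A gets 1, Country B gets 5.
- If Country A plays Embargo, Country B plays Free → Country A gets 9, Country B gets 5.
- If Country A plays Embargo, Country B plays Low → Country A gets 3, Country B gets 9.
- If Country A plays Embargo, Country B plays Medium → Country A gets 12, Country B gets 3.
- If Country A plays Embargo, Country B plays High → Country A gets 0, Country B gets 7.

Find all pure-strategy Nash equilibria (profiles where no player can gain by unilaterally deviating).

Mark each player's best response to every combination of opponents' strategies; a profile where every player is best-responding is a pure Nash equilibrium.
Country A against Free: payoffs 8, 1, 9 → best response Embargo.
Country A against Low: payoffs 10, 8, 3 → best response Medium.
Country A against Medium: payoffs 0, 3, 12 → best response Embargo.
Country A against High: payoffs 3, 1, 0 → best response Medium.
Country B against Medium: payoffs 3, 6, 4, 9 → best response High.
Country B against High: payoffs 1, 0, 7, 5 → best response Medium.
Country B against Embargo: payoffs 5, 9, 3, 7 → best response Low.
Mutual best responses: (Medium, High).

Pure NE: (Medium, High)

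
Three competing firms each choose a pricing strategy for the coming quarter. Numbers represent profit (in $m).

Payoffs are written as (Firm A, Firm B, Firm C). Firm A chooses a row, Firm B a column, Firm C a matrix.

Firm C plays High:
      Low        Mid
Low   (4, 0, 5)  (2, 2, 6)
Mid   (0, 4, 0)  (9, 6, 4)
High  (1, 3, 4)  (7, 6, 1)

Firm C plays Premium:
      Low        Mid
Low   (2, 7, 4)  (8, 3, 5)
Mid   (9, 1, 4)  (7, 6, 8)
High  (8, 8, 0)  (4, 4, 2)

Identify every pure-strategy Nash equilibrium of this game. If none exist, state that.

No pure-strategy Nash equilibrium.

(Low, Low, High): Firm B can switch to Mid (0 → 2). Not NE.
(Low, Low, Premium): Firm A can switch to Mid (2 → 9). Not NE.
(Low, Mid, High): Firm A can switch to Mid (2 → 9). Not NE.
(Low, Mid, Premium): Firm B can switch to Low (3 → 7). Not NE.
(Mid, Low, High): Firm A can switch to Low (0 → 4). Not NE.
(Mid, Low, Premium): Firm B can switch to Mid (1 → 6). Not NE.
(The remaining 6 profiles each have a profitable deviation by the same check.)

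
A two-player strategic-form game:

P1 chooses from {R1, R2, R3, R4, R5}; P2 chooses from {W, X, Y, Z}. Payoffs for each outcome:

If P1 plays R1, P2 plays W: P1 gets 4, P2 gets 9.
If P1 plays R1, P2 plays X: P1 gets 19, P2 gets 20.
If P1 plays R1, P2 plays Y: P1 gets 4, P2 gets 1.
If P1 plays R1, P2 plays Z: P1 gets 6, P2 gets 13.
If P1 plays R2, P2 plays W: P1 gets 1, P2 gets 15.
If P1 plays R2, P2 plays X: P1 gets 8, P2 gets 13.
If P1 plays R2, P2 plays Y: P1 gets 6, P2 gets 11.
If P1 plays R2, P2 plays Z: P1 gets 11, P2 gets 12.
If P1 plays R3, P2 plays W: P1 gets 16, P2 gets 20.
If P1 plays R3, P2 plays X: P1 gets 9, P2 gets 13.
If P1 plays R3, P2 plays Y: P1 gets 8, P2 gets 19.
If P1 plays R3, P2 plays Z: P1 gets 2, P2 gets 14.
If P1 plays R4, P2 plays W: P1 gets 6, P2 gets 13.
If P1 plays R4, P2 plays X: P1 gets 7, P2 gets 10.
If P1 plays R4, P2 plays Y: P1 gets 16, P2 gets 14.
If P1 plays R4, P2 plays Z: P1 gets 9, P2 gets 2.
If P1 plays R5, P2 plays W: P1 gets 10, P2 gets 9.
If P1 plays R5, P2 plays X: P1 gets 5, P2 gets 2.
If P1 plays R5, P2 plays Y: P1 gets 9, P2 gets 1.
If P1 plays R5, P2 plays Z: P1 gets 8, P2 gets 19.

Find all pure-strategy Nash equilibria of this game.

P1 against W: payoffs 4, 1, 16, 6, 10 → best response R3.
P1 against X: payoffs 19, 8, 9, 7, 5 → best response R1.
P1 against Y: payoffs 4, 6, 8, 16, 9 → best response R4.
P1 against Z: payoffs 6, 11, 2, 9, 8 → best response R2.
P2 against R1: payoffs 9, 20, 1, 13 → best response X.
P2 against R2: payoffs 15, 13, 11, 12 → best response W.
P2 against R3: payoffs 20, 13, 19, 14 → best response W.
P2 against R4: payoffs 13, 10, 14, 2 → best response Y.
P2 against R5: payoffs 9, 2, 1, 19 → best response Z.
Mutual best responses: (R1, X); (R3, W); (R4, Y).

The pure Nash equilibria are (R1, X) and (R3, W) and (R4, Y).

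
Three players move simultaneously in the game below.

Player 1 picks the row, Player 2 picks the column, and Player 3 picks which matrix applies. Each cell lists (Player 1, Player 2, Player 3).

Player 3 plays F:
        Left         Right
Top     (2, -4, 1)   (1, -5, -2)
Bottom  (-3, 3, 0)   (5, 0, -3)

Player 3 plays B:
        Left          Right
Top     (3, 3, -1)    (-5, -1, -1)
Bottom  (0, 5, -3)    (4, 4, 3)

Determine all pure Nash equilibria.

Pure NE: (Top, Left, F)

Player 1 against (Left, F): payoffs 2, -3 → best response Top.
Player 1 against (Left, B): payoffs 3, 0 → best response Top.
Player 1 against (Right, F): payoffs 1, 5 → best response Bottom.
Player 1 against (Right, B): payoffs -5, 4 → best response Bottom.
Player 2 against (Top, F): payoffs -4, -5 → best response Left.
Player 2 against (Top, B): payoffs 3, -1 → best response Left.
Player 2 against (Bottom, F): payoffs 3, 0 → best response Left.
Player 2 against (Bottom, B): payoffs 5, 4 → best response Left.
Player 3 against (Top, Left): payoffs 1, -1 → best response F.
Player 3 against (Top, Right): payoffs -2, -1 → best response B.
Player 3 against (Bottom, Left): payoffs 0, -3 → best response F.
Player 3 against (Bottom, Right): payoffs -3, 3 → best response B.
Mutual best responses: (Top, Left, F).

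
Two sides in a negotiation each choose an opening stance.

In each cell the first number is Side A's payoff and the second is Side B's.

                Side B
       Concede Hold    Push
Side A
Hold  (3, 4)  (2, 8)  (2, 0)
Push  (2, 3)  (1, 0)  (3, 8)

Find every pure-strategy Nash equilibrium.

The pure Nash equilibria are (Hold, Hold); (Push, Push).

For each player, find the best response to each opponent profile; mutual best responses are the pure NE.
Side A against Concede: payoffs 3, 2 → best response Hold.
Side A against Hold: payoffs 2, 1 → best response Hold.
Side A against Push: payoffs 2, 3 → best response Push.
Side B against Hold: payoffs 4, 8, 0 → best response Hold.
Side B against Push: payoffs 3, 0, 8 → best response Push.
Mutual best responses: (Hold, Hold); (Push, Push).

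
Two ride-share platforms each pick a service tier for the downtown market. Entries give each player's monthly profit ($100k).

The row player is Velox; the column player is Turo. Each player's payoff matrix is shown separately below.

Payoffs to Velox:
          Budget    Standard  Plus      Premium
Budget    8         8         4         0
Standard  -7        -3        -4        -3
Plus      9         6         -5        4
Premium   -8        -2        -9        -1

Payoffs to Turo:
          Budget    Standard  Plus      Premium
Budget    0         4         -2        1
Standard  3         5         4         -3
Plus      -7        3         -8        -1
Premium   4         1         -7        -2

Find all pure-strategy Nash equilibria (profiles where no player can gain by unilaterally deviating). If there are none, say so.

Pure NE: (Budget, Standard)

Velox against Budget: payoffs 8, -7, 9, -8 → best response Plus.
Velox against Standard: payoffs 8, -3, 6, -2 → best response Budget.
Velox against Plus: payoffs 4, -4, -5, -9 → best response Budget.
Velox against Premium: payoffs 0, -3, 4, -1 → best response Plus.
Turo against Budget: payoffs 0, 4, -2, 1 → best response Standard.
Turo against Standard: payoffs 3, 5, 4, -3 → best response Standard.
Turo against Plus: payoffs -7, 3, -8, -1 → best response Standard.
Turo against Premium: payoffs 4, 1, -7, -2 → best response Budget.
Mutual best responses: (Budget, Standard).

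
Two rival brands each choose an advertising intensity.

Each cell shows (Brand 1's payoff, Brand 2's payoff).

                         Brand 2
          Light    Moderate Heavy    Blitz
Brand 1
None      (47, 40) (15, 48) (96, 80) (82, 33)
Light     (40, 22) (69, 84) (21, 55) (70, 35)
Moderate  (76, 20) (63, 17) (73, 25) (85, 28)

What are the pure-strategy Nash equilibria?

(None, Heavy); (Light, Moderate); (Moderate, Blitz)

For each strategy profile, look for a profitable unilateral deviation.
(None, Light): Brand 1 can switch to Moderate (47 → 76). Not NE.
(None, Moderate): Brand 1 can switch to Light (15 → 69). Not NE.
(None, Heavy): Brand 1 gets 96, best alternative 73; Brand 2 gets 80, best alternative 48. No profitable deviation — NE.
(None, Blitz): Brand 1 can switch to Moderate (82 → 85). Not NE.
(Light, Light): Brand 1 can switch to None (40 → 47). Not NE.
(Light, Moderate): Brand 1 gets 69, best alternative 63; Brand 2 gets 84, best alternative 55. No profitable deviation — NE.
(Light, Heavy): Brand 1 can switch to None (21 → 96). Not NE.
(Light, Blitz): Brand 1 can switch to None (70 → 82). Not NE.
(Moderate, Light): Brand 2 can switch to Heavy (20 → 25). Not NE.
(Moderate, Moderate): Brand 1 can switch to Light (63 → 69). Not NE.
(Moderate, Blitz): Brand 1 gets 85, best alternative 82; Brand 2 gets 28, best alternative 25. No profitable deviation — NE.
(The remaining 1 profile has a profitable deviation by the same check.)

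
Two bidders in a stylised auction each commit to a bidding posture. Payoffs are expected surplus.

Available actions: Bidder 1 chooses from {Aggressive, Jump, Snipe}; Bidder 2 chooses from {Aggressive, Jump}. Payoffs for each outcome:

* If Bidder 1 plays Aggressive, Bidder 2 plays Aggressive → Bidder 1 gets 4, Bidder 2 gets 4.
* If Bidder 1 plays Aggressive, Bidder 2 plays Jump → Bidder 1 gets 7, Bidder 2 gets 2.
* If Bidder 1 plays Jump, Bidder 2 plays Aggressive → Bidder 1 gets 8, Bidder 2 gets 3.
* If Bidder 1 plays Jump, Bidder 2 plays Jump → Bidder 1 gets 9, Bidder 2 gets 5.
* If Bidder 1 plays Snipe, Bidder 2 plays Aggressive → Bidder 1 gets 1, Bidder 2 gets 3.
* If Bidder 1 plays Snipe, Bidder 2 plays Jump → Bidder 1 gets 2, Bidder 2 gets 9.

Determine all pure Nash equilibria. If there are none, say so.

For each player, find the best response to each opponent profile; mutual best responses are the pure NE.
Bidder 1 against Aggressive: payoffs 4, 8, 1 → best response Jump.
Bidder 1 against Jump: payoffs 7, 9, 2 → best response Jump.
Bidder 2 against Aggressive: payoffs 4, 2 → best response Aggressive.
Bidder 2 against Jump: payoffs 3, 5 → best response Jump.
Bidder 2 against Snipe: payoffs 3, 9 → best response Jump.
Mutual best responses: (Jump, Jump).

The unique pure-strategy Nash equilibrium is (Jump, Jump).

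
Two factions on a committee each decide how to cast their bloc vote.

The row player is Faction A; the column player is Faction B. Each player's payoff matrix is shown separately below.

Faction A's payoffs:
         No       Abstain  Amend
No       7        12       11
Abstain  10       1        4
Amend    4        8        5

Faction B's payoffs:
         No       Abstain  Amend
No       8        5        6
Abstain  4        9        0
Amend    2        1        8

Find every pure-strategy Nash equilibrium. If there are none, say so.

Mark each player's best response to every combination of opponents' strategies; a profile where every player is best-responding is a pure Nash equilibrium.
Faction A against No: payoffs 7, 10, 4 → best response Abstain.
Faction A against Abstain: payoffs 12, 1, 8 → best response No.
Faction A against Amend: payoffs 11, 4, 5 → best response No.
Faction B against No: payoffs 8, 5, 6 → best response No.
Faction B against Abstain: payoffs 4, 9, 0 → best response Abstain.
Faction B against Amend: payoffs 2, 1, 8 → best response Amend.
No profile is a mutual best response for all players.

No pure-strategy Nash equilibrium.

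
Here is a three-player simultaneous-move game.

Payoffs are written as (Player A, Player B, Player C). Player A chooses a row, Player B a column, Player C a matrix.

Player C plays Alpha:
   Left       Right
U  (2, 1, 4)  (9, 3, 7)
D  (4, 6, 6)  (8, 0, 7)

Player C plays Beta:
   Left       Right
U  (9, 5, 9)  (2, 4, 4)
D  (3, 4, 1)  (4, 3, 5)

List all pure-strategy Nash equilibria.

Player A against (Left, Alpha): payoffs 2, 4 → best response D.
Player A against (Left, Beta): payoffs 9, 3 → best response U.
Player A against (Right, Alpha): payoffs 9, 8 → best response U.
Player A against (Right, Beta): payoffs 2, 4 → best response D.
Player B against (U, Alpha): payoffs 1, 3 → best response Right.
Player B against (U, Beta): payoffs 5, 4 → best response Left.
Player B against (D, Alpha): payoffs 6, 0 → best response Left.
Player B against (D, Beta): payoffs 4, 3 → best response Left.
Player C against (U, Left): payoffs 4, 9 → best response Beta.
Player C against (U, Right): payoffs 7, 4 → best response Alpha.
Player C against (D, Left): payoffs 6, 1 → best response Alpha.
Player C against (D, Right): payoffs 7, 5 → best response Alpha.
Mutual best responses: (U, Left, Beta); (U, Right, Alpha); (D, Left, Alpha).

The pure Nash equilibria are (U, Left, Beta) and (U, Right, Alpha) and (D, Left, Alpha).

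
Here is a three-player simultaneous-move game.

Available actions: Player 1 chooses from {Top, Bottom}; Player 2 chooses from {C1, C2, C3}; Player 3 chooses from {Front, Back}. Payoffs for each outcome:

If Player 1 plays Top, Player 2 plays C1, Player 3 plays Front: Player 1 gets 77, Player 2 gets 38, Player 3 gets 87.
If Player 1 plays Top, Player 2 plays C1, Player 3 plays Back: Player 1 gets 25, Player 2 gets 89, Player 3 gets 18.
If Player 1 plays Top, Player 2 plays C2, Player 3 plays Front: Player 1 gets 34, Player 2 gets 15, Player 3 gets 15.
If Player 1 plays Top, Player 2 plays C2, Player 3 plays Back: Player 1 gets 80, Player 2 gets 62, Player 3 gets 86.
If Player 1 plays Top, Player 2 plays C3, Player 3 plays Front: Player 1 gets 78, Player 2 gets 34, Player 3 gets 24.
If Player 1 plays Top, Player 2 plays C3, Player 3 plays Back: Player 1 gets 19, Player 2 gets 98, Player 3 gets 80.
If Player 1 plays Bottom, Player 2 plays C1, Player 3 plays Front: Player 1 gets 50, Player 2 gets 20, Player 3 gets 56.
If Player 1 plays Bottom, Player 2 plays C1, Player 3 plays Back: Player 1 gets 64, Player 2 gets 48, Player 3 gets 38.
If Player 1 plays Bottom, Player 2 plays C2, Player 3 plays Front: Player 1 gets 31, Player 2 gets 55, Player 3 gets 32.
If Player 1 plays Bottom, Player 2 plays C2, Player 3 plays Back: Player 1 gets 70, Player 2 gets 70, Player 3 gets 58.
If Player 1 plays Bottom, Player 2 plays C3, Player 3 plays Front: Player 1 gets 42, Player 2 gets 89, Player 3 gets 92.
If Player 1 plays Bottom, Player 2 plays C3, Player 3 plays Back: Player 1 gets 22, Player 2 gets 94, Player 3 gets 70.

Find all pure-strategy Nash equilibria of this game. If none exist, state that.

Pure NE: (Top, C1, Front)

Player 1 against (C1, Front): payoffs 77, 50 → best response Top.
Player 1 against (C1, Back): payoffs 25, 64 → best response Bottom.
Player 1 against (C2, Front): payoffs 34, 31 → best response Top.
Player 1 against (C2, Back): payoffs 80, 70 → best response Top.
Player 1 against (C3, Front): payoffs 78, 42 → best response Top.
Player 1 against (C3, Back): payoffs 19, 22 → best response Bottom.
Player 2 against (Top, Front): payoffs 38, 15, 34 → best response C1.
Player 2 against (Top, Back): payoffs 89, 62, 98 → best response C3.
Player 2 against (Bottom, Front): payoffs 20, 55, 89 → best response C3.
Player 2 against (Bottom, Back): payoffs 48, 70, 94 → best response C3.
Player 3 against (Top, C1): payoffs 87, 18 → best response Front.
Player 3 against (Top, C2): payoffs 15, 86 → best response Back.
Player 3 against (Top, C3): payoffs 24, 80 → best response Back.
Player 3 against (Bottom, C1): payoffs 56, 38 → best response Front.
Player 3 against (Bottom, C2): payoffs 32, 58 → best response Back.
Player 3 against (Bottom, C3): payoffs 92, 70 → best response Front.
Mutual best responses: (Top, C1, Front).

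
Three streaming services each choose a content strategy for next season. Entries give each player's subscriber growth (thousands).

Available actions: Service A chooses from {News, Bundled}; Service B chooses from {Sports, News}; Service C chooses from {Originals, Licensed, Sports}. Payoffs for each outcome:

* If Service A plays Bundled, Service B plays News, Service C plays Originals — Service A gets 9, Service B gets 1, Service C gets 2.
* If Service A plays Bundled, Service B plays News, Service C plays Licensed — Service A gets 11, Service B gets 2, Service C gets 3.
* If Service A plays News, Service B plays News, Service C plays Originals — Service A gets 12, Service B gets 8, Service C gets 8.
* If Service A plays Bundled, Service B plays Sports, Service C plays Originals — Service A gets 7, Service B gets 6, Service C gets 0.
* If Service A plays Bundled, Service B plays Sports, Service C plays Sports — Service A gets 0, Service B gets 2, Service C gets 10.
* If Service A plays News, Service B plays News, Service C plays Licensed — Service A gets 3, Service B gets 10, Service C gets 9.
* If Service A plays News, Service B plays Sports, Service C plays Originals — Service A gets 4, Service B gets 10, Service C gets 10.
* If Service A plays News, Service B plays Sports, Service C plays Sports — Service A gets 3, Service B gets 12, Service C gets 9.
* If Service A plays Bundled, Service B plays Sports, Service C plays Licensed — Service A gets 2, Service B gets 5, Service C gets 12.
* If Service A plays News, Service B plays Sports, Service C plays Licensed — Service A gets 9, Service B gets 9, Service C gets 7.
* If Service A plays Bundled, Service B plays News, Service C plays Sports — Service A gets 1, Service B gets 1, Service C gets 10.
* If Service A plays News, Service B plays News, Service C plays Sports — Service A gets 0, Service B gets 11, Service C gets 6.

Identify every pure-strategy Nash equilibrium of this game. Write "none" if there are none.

There is no pure-strategy Nash equilibrium.

Mark each player's best response to every combination of opponents' strategies; a profile where every player is best-responding is a pure Nash equilibrium.
Service A against (Sports, Originals): payoffs 4, 7 → best response Bundled.
Service A against (Sports, Licensed): payoffs 9, 2 → best response News.
Service A against (Sports, Sports): payoffs 3, 0 → best response News.
Service A against (News, Originals): payoffs 12, 9 → best response News.
Service A against (News, Licensed): payoffs 3, 11 → best response Bundled.
Service A against (News, Sports): payoffs 0, 1 → best response Bundled.
Service B against (News, Originals): payoffs 10, 8 → best response Sports.
Service B against (News, Licensed): payoffs 9, 10 → best response News.
Service B against (News, Sports): payoffs 12, 11 → best response Sports.
Service B against (Bundled, Originals): payoffs 6, 1 → best response Sports.
Service B against (Bundled, Licensed): payoffs 5, 2 → best response Sports.
Service B against (Bundled, Sports): payoffs 2, 1 → best response Sports.
Service C against (News, Sports): payoffs 10, 7, 9 → best response Originals.
Service C against (News, News): payoffs 8, 9, 6 → best response Licensed.
Service C against (Bundled, Sports): payoffs 0, 12, 10 → best response Licensed.
Service C against (Bundled, News): payoffs 2, 3, 10 → best response Sports.
No profile is a mutual best response for all players.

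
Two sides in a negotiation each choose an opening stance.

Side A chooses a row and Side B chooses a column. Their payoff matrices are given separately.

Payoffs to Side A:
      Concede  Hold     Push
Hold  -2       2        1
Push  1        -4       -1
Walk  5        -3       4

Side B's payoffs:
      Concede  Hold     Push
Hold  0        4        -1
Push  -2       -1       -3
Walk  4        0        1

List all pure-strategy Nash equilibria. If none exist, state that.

Side A against Concede: payoffs -2, 1, 5 → best response Walk.
Side A against Hold: payoffs 2, -4, -3 → best response Hold.
Side A against Push: payoffs 1, -1, 4 → best response Walk.
Side B against Hold: payoffs 0, 4, -1 → best response Hold.
Side B against Push: payoffs -2, -1, -3 → best response Hold.
Side B against Walk: payoffs 4, 0, 1 → best response Concede.
Mutual best responses: (Hold, Hold); (Walk, Concede).

The pure Nash equilibria are (Hold, Hold) and (Walk, Concede).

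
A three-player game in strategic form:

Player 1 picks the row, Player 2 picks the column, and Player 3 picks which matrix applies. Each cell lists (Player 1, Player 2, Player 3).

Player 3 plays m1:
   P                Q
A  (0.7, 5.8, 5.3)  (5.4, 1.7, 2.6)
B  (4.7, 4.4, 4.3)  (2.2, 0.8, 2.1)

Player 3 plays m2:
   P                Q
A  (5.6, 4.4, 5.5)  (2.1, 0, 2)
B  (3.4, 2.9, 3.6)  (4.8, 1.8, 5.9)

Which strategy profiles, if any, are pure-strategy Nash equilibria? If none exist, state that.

Pure-strategy Nash equilibria: (A, P, m2) and (B, P, m1)

For each player, find the best response to each opponent profile; mutual best responses are the pure NE.
Player 1 against (P, m1): payoffs 0.7, 4.7 → best response B.
Player 1 against (P, m2): payoffs 5.6, 3.4 → best response A.
Player 1 against (Q, m1): payoffs 5.4, 2.2 → best response A.
Player 1 against (Q, m2): payoffs 2.1, 4.8 → best response B.
Player 2 against (A, m1): payoffs 5.8, 1.7 → best response P.
Player 2 against (A, m2): payoffs 4.4, 0 → best response P.
Player 2 against (B, m1): payoffs 4.4, 0.8 → best response P.
Player 2 against (B, m2): payoffs 2.9, 1.8 → best response P.
Player 3 against (A, P): payoffs 5.3, 5.5 → best response m2.
Player 3 against (A, Q): payoffs 2.6, 2 → best response m1.
Player 3 against (B, P): payoffs 4.3, 3.6 → best response m1.
Player 3 against (B, Q): payoffs 2.1, 5.9 → best response m2.
Mutual best responses: (A, P, m2); (B, P, m1).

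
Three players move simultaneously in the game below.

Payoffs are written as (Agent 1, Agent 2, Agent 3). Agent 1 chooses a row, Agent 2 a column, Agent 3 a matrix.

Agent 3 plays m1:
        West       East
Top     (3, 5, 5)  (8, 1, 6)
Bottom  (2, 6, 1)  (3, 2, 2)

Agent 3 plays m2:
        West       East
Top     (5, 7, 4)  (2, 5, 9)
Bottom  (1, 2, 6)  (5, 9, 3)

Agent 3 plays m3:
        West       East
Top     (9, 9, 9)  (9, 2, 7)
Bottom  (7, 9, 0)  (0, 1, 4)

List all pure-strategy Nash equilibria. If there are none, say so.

Agent 1 against (West, m1): payoffs 3, 2 → best response Top.
Agent 1 against (West, m2): payoffs 5, 1 → best response Top.
Agent 1 against (West, m3): payoffs 9, 7 → best response Top.
Agent 1 against (East, m1): payoffs 8, 3 → best response Top.
Agent 1 against (East, m2): payoffs 2, 5 → best response Bottom.
Agent 1 against (East, m3): payoffs 9, 0 → best response Top.
Agent 2 against (Top, m1): payoffs 5, 1 → best response West.
Agent 2 against (Top, m2): payoffs 7, 5 → best response West.
Agent 2 against (Top, m3): payoffs 9, 2 → best response West.
Agent 2 against (Bottom, m1): payoffs 6, 2 → best response West.
Agent 2 against (Bottom, m2): payoffs 2, 9 → best response East.
Agent 2 against (Bottom, m3): payoffs 9, 1 → best response West.
Agent 3 against (Top, West): payoffs 5, 4, 9 → best response m3.
Agent 3 against (Top, East): payoffs 6, 9, 7 → best response m2.
Agent 3 against (Bottom, West): payoffs 1, 6, 0 → best response m2.
Agent 3 against (Bottom, East): payoffs 2, 3, 4 → best response m3.
Mutual best responses: (Top, West, m3).

Pure NE: (Top, West, m3)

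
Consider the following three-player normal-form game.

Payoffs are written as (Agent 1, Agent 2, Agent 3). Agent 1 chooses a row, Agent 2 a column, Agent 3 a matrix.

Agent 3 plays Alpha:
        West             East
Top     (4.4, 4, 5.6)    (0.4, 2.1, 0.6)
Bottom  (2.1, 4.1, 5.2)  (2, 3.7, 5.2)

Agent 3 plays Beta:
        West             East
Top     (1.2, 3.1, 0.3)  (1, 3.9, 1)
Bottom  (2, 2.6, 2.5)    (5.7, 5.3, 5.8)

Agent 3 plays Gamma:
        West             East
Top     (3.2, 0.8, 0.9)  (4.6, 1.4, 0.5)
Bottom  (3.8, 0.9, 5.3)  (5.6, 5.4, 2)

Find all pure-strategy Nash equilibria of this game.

Agent 1 against (West, Alpha): payoffs 4.4, 2.1 → best response Top.
Agent 1 against (West, Beta): payoffs 1.2, 2 → best response Bottom.
Agent 1 against (West, Gamma): payoffs 3.2, 3.8 → best response Bottom.
Agent 1 against (East, Alpha): payoffs 0.4, 2 → best response Bottom.
Agent 1 against (East, Beta): payoffs 1, 5.7 → best response Bottom.
Agent 1 against (East, Gamma): payoffs 4.6, 5.6 → best response Bottom.
Agent 2 against (Top, Alpha): payoffs 4, 2.1 → best response West.
Agent 2 against (Top, Beta): payoffs 3.1, 3.9 → best response East.
Agent 2 against (Top, Gamma): payoffs 0.8, 1.4 → best response East.
Agent 2 against (Bottom, Alpha): payoffs 4.1, 3.7 → best response West.
Agent 2 against (Bottom, Beta): payoffs 2.6, 5.3 → best response East.
Agent 2 against (Bottom, Gamma): payoffs 0.9, 5.4 → best response East.
Agent 3 against (Top, West): payoffs 5.6, 0.3, 0.9 → best response Alpha.
Agent 3 against (Top, East): payoffs 0.6, 1, 0.5 → best response Beta.
Agent 3 against (Bottom, West): payoffs 5.2, 2.5, 5.3 → best response Gamma.
Agent 3 against (Bottom, East): payoffs 5.2, 5.8, 2 → best response Beta.
Mutual best responses: (Top, West, Alpha); (Bottom, East, Beta).

(Top, West, Alpha) and (Bottom, East, Beta)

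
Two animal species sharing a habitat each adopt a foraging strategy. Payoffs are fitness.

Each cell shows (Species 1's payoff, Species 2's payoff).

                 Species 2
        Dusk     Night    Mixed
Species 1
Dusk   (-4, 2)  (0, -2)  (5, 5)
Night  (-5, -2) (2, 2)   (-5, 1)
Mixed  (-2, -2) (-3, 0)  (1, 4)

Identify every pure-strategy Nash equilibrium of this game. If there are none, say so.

Pure-strategy Nash equilibria: (Dusk, Mixed), (Night, Night)

Species 1 against Dusk: payoffs -4, -5, -2 → best response Mixed.
Species 1 against Night: payoffs 0, 2, -3 → best response Night.
Species 1 against Mixed: payoffs 5, -5, 1 → best response Dusk.
Species 2 against Dusk: payoffs 2, -2, 5 → best response Mixed.
Species 2 against Night: payoffs -2, 2, 1 → best response Night.
Species 2 against Mixed: payoffs -2, 0, 4 → best response Mixed.
Mutual best responses: (Dusk, Mixed); (Night, Night).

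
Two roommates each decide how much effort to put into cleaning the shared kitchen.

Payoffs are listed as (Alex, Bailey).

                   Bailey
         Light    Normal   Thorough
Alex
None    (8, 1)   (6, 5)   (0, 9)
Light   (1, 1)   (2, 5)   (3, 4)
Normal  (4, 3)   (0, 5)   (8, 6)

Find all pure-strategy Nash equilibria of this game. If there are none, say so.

The unique pure-strategy Nash equilibrium is (Normal, Thorough).

For each strategy profile, look for a profitable unilateral deviation.
(None, Light): Bailey can switch to Normal (1 → 5). Not NE.
(None, Normal): Bailey can switch to Thorough (5 → 9). Not NE.
(None, Thorough): Alex can switch to Light (0 → 3). Not NE.
(Light, Light): Alex can switch to None (1 → 8). Not NE.
(Light, Normal): Alex can switch to None (2 → 6). Not NE.
(Light, Thorough): Alex can switch to Normal (3 → 8). Not NE.
(Normal, Thorough): Alex gets 8, best alternative 3; Bailey gets 6, best alternative 5. No profitable deviation — NE.
(The remaining 2 profiles each have a profitable deviation by the same check.)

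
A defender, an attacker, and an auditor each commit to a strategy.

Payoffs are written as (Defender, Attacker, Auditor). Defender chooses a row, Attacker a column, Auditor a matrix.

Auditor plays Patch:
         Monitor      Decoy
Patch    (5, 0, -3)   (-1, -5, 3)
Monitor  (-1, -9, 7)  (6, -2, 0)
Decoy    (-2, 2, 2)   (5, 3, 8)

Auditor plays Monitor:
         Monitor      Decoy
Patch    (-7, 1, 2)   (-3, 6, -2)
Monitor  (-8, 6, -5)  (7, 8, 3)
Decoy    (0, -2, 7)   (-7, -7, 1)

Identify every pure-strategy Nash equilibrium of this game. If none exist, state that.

Defender against (Monitor, Patch): payoffs 5, -1, -2 → best response Patch.
Defender against (Monitor, Monitor): payoffs -7, -8, 0 → best response Decoy.
Defender against (Decoy, Patch): payoffs -1, 6, 5 → best response Monitor.
Defender against (Decoy, Monitor): payoffs -3, 7, -7 → best response Monitor.
Attacker against (Patch, Patch): payoffs 0, -5 → best response Monitor.
Attacker against (Patch, Monitor): payoffs 1, 6 → best response Decoy.
Attacker against (Monitor, Patch): payoffs -9, -2 → best response Decoy.
Attacker against (Monitor, Monitor): payoffs 6, 8 → best response Decoy.
Attacker against (Decoy, Patch): payoffs 2, 3 → best response Decoy.
Attacker against (Decoy, Monitor): payoffs -2, -7 → best response Monitor.
Auditor against (Patch, Monitor): payoffs -3, 2 → best response Monitor.
Auditor against (Patch, Decoy): payoffs 3, -2 → best response Patch.
Auditor against (Monitor, Monitor): payoffs 7, -5 → best response Patch.
Auditor against (Monitor, Decoy): payoffs 0, 3 → best response Monitor.
Auditor against (Decoy, Monitor): payoffs 2, 7 → best response Monitor.
Auditor against (Decoy, Decoy): payoffs 8, 1 → best response Patch.
Mutual best responses: (Monitor, Decoy, Monitor); (Decoy, Monitor, Monitor).

The pure Nash equilibria are (Monitor, Decoy, Monitor) and (Decoy, Monitor, Monitor).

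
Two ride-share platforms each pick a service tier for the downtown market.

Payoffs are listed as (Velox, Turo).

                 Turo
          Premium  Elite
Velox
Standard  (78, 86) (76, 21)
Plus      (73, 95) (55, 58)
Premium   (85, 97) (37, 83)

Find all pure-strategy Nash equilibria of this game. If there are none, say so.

Velox against Premium: payoffs 78, 73, 85 → best response Premium.
Velox against Elite: payoffs 76, 55, 37 → best response Standard.
Turo against Standard: payoffs 86, 21 → best response Premium.
Turo against Plus: payoffs 95, 58 → best response Premium.
Turo against Premium: payoffs 97, 83 → best response Premium.
Mutual best responses: (Premium, Premium).

The unique pure-strategy Nash equilibrium is (Premium, Premium).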